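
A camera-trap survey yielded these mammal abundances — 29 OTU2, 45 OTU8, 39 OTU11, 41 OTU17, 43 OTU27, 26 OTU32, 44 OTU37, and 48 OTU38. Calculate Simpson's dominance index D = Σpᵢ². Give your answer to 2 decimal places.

0.13

Total N = 29+45+39+41+43+26+44+48 = 315, so the proportions are 0.0921, 0.1429, 0.1238, 0.1302, 0.1365, 0.0825, 0.1397, 0.1524 (working shown to 4 dp, full precision carried).
D = 0.0921² + 0.1429² + 0.1238² + 0.1302² + 0.1365² + 0.0825² + 0.1397² + 0.1524² = 0.0085 + 0.0204 + 0.0153 + 0.0169 + 0.0186 + 0.0068 + 0.0195 + 0.0232 = 0.1293.
To 2 decimal places, D = 0.13.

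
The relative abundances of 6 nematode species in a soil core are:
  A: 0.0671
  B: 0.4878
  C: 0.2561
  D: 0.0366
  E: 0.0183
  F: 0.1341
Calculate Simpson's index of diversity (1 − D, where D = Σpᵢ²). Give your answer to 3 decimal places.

D = 0.0671² + 0.4878² + 0.2561² + 0.0366² + 0.0183² + 0.1341² = 0.00450 + 0.23795 + 0.06559 + 0.00134 + 0.00033 + 0.01798 = 0.32770 (working shown to 5 dp, full precision carried).
So 1 − D = 0.67230, i.e. 0.672 to 3 decimal places.

0.672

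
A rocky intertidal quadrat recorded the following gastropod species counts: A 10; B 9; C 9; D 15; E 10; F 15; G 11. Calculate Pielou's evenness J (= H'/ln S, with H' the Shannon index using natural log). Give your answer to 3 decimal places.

Total N = 10+9+9+15+10+15+11 = 79, so the proportions are 0.12658, 0.11392, 0.11392, 0.18987, 0.12658, 0.18987, 0.13924 (working shown to 5 dp, full precision carried).
H' = −Σ pᵢ ln pᵢ = −((-0.26163) + (-0.24747) + (-0.24747) + (-0.31546) + (-0.26163) + (-0.31546) + (-0.27452)) = 1.92362.
With S = 7 species, ln S = 1.94591, so J = 1.92362/1.94591 = 0.98855, i.e. 0.989 to 3 decimal places.

0.989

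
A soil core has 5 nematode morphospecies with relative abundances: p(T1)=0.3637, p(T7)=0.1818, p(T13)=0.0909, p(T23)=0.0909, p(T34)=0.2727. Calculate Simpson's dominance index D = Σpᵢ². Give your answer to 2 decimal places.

D = 0.3637² + 0.1818² + 0.0909² + 0.0909² + 0.2727² = 0.1323 + 0.0331 + 0.0083 + 0.0083 + 0.0744 = 0.2562 (working shown to 4 dp, full precision carried).
To 2 decimal places, D = 0.26.

0.26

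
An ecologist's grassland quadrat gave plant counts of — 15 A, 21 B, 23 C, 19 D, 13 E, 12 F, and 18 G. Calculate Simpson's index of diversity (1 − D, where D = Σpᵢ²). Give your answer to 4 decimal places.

0.8502

Total N = 15+21+23+19+13+12+18 = 121, so the proportions are 0.123967, 0.173554, 0.190083, 0.157025, 0.107438, 0.099174, 0.14876 (working shown to 6 dp, full precision carried).
D = 0.123967² + 0.173554² + 0.190083² + 0.157025² + 0.107438² + 0.099174² + 0.14876² = 0.015368 + 0.030121 + 0.036131 + 0.024657 + 0.011543 + 0.009835 + 0.022130 = 0.149785.
So 1 − D = 0.850215, i.e. 0.8502 to 4 decimal places.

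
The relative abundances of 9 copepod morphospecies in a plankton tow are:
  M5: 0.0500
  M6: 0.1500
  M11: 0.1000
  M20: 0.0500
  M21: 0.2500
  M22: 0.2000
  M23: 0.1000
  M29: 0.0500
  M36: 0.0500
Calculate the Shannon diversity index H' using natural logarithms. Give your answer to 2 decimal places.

2.01

Each pᵢ ln pᵢ term (working shown to 4 dp, full precision carried): 0.05×(-2.9957)=-0.1498, 0.15×(-1.8971)=-0.2846, 0.1×(-2.3026)=-0.2303, 0.05×(-2.9957)=-0.1498, 0.25×(-1.3863)=-0.3466, 0.2×(-1.6094)=-0.3219, 0.1×(-2.3026)=-0.2303, 0.05×(-2.9957)=-0.1498, 0.05×(-2.9957)=-0.1498.
Sum = -2.0127, so H' = 2.01.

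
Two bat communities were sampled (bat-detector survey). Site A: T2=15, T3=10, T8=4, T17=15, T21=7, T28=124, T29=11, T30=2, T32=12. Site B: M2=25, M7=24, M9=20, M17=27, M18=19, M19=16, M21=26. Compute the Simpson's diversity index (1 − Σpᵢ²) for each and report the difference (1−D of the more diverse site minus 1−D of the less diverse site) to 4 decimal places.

Site A: N=200, proportions 0.075, 0.05, 0.02, 0.075, 0.035, 0.62, 0.055, 0.01, 0.06, giving 1−D = 0.593500 (working shown to 6 dp, full precision carried).
Site B: N=157, proportions 0.159236, 0.152866, 0.127389, 0.171975, 0.121019, 0.101911, 0.165605, giving 1−D = 0.853016.
Difference = |0.593500 − 0.853016| = 0.259516, i.e. 0.2595 to 4 decimal places.

0.2595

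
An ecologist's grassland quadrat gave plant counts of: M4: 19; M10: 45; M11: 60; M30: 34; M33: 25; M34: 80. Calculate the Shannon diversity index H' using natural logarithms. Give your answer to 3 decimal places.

1.679

Total N = 19+45+60+34+25+80 = 263, so the proportions are 0.07224, 0.1711, 0.22814, 0.12928, 0.09506, 0.30418 (working shown to 5 dp, full precision carried).
Each pᵢ ln pᵢ term: 0.07224×(-2.62772)=-0.18983, 0.1711×(-1.76549)=-0.30208, 0.22814×(-1.47781)=-0.33714, 0.12928×(-2.04579)=-0.26448, 0.09506×(-2.35328)=-0.22370, 0.30418×(-1.19013)=-0.36202.
Sum = -1.67924, so H' = 1.679.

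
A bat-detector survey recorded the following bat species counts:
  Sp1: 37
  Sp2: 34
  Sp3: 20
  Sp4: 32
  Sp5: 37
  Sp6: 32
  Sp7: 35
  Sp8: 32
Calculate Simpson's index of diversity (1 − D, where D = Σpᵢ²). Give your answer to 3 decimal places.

Total N = 37+34+20+32+37+32+35+32 = 259, so the proportions are 0.14286, 0.13127, 0.07722, 0.12355, 0.14286, 0.12355, 0.13514, 0.12355 (working shown to 5 dp, full precision carried).
D = 0.14286² + 0.13127² + 0.07722² + 0.12355² + 0.14286² + 0.12355² + 0.13514² + 0.12355² = 0.02041 + 0.01723 + 0.00596 + 0.01527 + 0.02041 + 0.01527 + 0.01826 + 0.01527 = 0.12807.
So 1 − D = 0.87193, i.e. 0.872 to 3 decimal places.

0.872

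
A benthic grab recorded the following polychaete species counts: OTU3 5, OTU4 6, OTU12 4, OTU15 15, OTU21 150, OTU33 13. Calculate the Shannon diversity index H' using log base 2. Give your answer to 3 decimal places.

Total N = 5+6+4+15+150+13 = 193, so the proportions are 0.02591, 0.03109, 0.02073, 0.07772, 0.7772, 0.06736 (working shown to 5 dp, full precision carried).
Each pᵢ log₂ pᵢ term: 0.02591×(-5.27053)=-0.13654, 0.03109×(-5.00749)=-0.15567, 0.02073×(-5.59246)=-0.11591, 0.07772×(-3.68557)=-0.28644, 0.7772×(-0.36364)=-0.28262, 0.06736×(-3.89202)=-0.26216.
Sum = -1.23934, so H' = 1.239.

1.239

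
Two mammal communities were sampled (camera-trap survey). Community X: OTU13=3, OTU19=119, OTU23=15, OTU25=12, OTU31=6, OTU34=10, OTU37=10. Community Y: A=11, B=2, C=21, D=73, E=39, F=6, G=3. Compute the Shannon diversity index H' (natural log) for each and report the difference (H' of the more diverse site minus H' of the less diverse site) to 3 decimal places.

Community X: N=175, proportions 0.017143, 0.68, 0.085714, 0.068571, 0.034286, 0.057143, 0.057143, giving H' = 1.169052 (working shown to 6 dp, full precision carried).
Community Y: N=155, proportions 0.070968, 0.012903, 0.135484, 0.470968, 0.251613, 0.03871, 0.019355, giving H' = 1.418735.
Difference = |1.169052 − 1.418735| = 0.249683, i.e. 0.250 to 3 decimal places.

0.250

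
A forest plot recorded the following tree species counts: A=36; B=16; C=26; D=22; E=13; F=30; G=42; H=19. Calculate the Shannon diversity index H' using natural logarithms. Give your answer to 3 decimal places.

Total N = 36+16+26+22+13+30+42+19 = 204, so the proportions are 0.17647, 0.07843, 0.12745, 0.10784, 0.06373, 0.14706, 0.20588, 0.09314 (working shown to 5 dp, full precision carried).
Each pᵢ ln pᵢ term: 0.17647×(-1.73460)=-0.30611, 0.07843×(-2.54553)=-0.19965, 0.12745×(-2.06002)=-0.26255, 0.10784×(-2.22708)=-0.24018, 0.06373×(-2.75317)=-0.17545, 0.14706×(-1.91692)=-0.28190, 0.20588×(-1.58045)=-0.32539, 0.09314×(-2.37368)=-0.22108.
Sum = -2.01230, so H' = 2.012.

2.012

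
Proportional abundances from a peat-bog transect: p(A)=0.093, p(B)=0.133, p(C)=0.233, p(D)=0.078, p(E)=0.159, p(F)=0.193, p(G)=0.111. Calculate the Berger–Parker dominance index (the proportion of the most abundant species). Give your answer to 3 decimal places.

The largest proportion is 0.233, i.e. d = 0.233 to 3 decimal places.

0.233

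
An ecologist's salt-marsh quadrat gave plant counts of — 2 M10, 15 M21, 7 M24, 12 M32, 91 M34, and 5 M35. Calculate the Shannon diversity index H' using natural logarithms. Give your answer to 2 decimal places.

1.06

Total N = 2+15+7+12+91+5 = 132, so the proportions are 0.0152, 0.1136, 0.053, 0.0909, 0.6894, 0.0379 (working shown to 4 dp, full precision carried).
Each pᵢ ln pᵢ term: 0.0152×(-4.1897)=-0.0635, 0.1136×(-2.1748)=-0.2471, 0.053×(-2.9369)=-0.1557, 0.0909×(-2.3979)=-0.2180, 0.6894×(-0.3719)=-0.2564, 0.0379×(-3.2734)=-0.1240.
Sum = -1.0648, so H' = 1.06.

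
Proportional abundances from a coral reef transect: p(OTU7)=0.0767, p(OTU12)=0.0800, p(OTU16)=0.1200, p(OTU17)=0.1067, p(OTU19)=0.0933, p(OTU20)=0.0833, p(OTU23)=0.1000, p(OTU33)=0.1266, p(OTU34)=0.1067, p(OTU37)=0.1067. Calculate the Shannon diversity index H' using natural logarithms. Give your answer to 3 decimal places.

Each pᵢ ln pᵢ term (working shown to 5 dp, full precision carried): 0.0767×(-2.56785)=-0.19695, 0.08×(-2.52573)=-0.20206, 0.12×(-2.12026)=-0.25443, 0.1067×(-2.23773)=-0.23877, 0.0933×(-2.37194)=-0.22130, 0.0833×(-2.48531)=-0.20703, 0.1×(-2.30259)=-0.23026, 0.1266×(-2.06672)=-0.26165, 0.1067×(-2.23773)=-0.23877, 0.1067×(-2.23773)=-0.23877.
Sum = -2.28998, so H' = 2.290.

2.290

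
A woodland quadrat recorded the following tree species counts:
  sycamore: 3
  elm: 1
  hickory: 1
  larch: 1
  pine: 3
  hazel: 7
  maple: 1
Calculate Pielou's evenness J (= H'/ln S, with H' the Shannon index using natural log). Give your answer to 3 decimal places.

Total N = 3+1+1+1+3+7+1 = 17, so the proportions are 0.17647, 0.05882, 0.05882, 0.05882, 0.17647, 0.41176, 0.05882 (working shown to 5 dp, full precision carried).
H' = −Σ pᵢ ln pᵢ = −((-0.30611) + (-0.16666) + (-0.16666) + (-0.16666) + (-0.30611) + (-0.36536) + (-0.16666)) = 1.64421.
With S = 7 species, ln S = 1.94591, so J = 1.64421/1.94591 = 0.84496, i.e. 0.845 to 3 decimal places.

0.845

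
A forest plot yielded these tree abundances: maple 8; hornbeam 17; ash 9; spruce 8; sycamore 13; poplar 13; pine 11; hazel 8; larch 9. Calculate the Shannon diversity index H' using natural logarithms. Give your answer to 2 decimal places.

Total N = 8+17+9+8+13+13+11+8+9 = 96, so the proportions are 0.0833, 0.1771, 0.0938, 0.0833, 0.1354, 0.1354, 0.1146, 0.0833, 0.0938 (working shown to 4 dp, full precision carried).
Each pᵢ ln pᵢ term: 0.0833×(-2.4849)=-0.2071, 0.1771×(-1.7311)=-0.3066, 0.0938×(-2.3671)=-0.2219, 0.0833×(-2.4849)=-0.2071, 0.1354×(-1.9994)=-0.2708, 0.1354×(-1.9994)=-0.2708, 0.1146×(-2.1665)=-0.2482, 0.0833×(-2.4849)=-0.2071, 0.0938×(-2.3671)=-0.2219.
Sum = -2.1614, so H' = 2.16.

2.16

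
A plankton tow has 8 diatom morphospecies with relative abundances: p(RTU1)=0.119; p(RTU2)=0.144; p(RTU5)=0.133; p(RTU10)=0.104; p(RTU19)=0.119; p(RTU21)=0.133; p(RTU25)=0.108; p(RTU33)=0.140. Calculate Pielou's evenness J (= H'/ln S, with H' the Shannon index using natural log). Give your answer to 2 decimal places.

1.00

H' = −Σ pᵢ ln pᵢ = −((-0.2533) + (-0.2791) + (-0.2683) + (-0.2354) + (-0.2533) + (-0.2683) + (-0.2404) + (-0.2753)) = 2.0733 (working shown to 4 dp, full precision carried).
With S = 8 species, ln S = 2.0794, so J = 2.0733/2.0794 = 0.9971, i.e. 1.00 to 2 decimal places.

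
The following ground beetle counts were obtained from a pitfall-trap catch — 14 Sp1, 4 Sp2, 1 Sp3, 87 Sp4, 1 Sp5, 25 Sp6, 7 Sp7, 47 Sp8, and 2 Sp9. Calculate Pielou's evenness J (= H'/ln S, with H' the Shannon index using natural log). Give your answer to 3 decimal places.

Total N = 14+4+1+87+1+25+7+47+2 = 188, so the proportions are 0.07447, 0.02128, 0.00532, 0.46277, 0.00532, 0.13298, 0.03723, 0.25, 0.01064 (working shown to 5 dp, full precision carried).
H' = −Σ pᵢ ln pᵢ = −((-0.19342) + (-0.08192) + (-0.02785) + (-0.35658) + (-0.02785) + (-0.26829) + (-0.12252) + (-0.34657) + (-0.04833)) = 1.47334.
With S = 9 species, ln S = 2.19722, so J = 1.47334/2.19722 = 0.67055, i.e. 0.671 to 3 decimal places.

0.671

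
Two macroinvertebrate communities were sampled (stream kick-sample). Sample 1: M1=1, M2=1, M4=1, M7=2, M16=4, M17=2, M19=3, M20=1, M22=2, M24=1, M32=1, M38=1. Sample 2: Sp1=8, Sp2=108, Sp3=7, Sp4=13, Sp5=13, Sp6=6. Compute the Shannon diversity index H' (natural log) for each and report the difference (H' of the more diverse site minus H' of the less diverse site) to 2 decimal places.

Sample 1: N=20, proportions 0.05, 0.05, 0.05, 0.1, 0.2, 0.1, 0.15, 0.05, 0.1, 0.05, 0.05, 0.05, giving H' = 2.3457 (working shown to 4 dp, full precision carried).
Sample 2: N=155, proportions 0.0516, 0.6968, 0.0452, 0.0839, 0.0839, 0.0387, giving H' = 1.0862.
Difference = |2.3457 − 1.0862| = 1.2595, i.e. 1.26 to 2 decimal places.

1.26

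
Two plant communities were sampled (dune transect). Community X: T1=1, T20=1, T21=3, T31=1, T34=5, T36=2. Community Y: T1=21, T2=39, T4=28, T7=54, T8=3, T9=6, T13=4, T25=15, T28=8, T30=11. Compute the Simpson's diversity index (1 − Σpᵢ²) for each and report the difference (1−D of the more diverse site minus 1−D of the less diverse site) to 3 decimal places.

Community X: N=13, proportions 0.07692, 0.07692, 0.23077, 0.07692, 0.38462, 0.15385, giving 1−D = 0.75740 (working shown to 5 dp, full precision carried).
Community Y: N=189, proportions 0.11111, 0.20635, 0.14815, 0.28571, 0.01587, 0.03175, 0.02116, 0.07937, 0.04233, 0.0582, giving 1−D = 0.82831.
Difference = |0.75740 − 0.82831| = 0.07091, i.e. 0.071 to 3 decimal places.

0.071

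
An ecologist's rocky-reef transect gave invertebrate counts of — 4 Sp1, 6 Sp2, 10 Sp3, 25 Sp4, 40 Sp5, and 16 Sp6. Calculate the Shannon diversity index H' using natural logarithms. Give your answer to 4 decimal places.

Total N = 4+6+10+25+40+16 = 101, so the proportions are 0.039604, 0.059406, 0.09901, 0.247525, 0.39604, 0.158416 (working shown to 6 dp, full precision carried).
Each pᵢ ln pᵢ term: 0.039604×(-3.228826)=-0.127874, 0.059406×(-2.823361)=-0.167724, 0.09901×(-2.312535)=-0.228964, 0.247525×(-1.396245)=-0.345605, 0.39604×(-0.926241)=-0.366828, 0.158416×(-1.842532)=-0.291886.
Sum = -1.528882, so H' = 1.5289.

1.5289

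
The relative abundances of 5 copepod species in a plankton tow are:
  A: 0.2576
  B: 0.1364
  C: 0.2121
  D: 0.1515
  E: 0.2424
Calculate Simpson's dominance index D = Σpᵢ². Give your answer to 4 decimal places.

D = 0.2576² + 0.1364² + 0.2121² + 0.1515² + 0.2424² = 0.066358 + 0.018605 + 0.044986 + 0.022952 + 0.058758 = 0.211659 (working shown to 6 dp, full precision carried).
To 4 decimal places, D = 0.2117.

0.2117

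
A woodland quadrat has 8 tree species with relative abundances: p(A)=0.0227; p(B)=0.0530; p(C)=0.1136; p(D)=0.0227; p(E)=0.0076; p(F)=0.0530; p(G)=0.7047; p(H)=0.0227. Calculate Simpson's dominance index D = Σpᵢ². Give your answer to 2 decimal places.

D = 0.0227² + 0.053² + 0.1136² + 0.0227² + 0.0076² + 0.053² + 0.7047² + 0.0227² = 0.0005 + 0.0028 + 0.0129 + 0.0005 + 0.0001 + 0.0028 + 0.4966 + 0.0005 = 0.5167 (working shown to 4 dp, full precision carried).
To 2 decimal places, D = 0.52.

0.52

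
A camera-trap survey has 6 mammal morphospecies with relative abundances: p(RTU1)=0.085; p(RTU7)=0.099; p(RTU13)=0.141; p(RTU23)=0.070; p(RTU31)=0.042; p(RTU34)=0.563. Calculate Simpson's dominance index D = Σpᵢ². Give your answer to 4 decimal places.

D = 0.085² + 0.099² + 0.141² + 0.07² + 0.042² + 0.563² = 0.007225 + 0.009801 + 0.019881 + 0.004900 + 0.001764 + 0.316969 = 0.360540 (working shown to 6 dp, full precision carried).
To 4 decimal places, D = 0.3605.

0.3605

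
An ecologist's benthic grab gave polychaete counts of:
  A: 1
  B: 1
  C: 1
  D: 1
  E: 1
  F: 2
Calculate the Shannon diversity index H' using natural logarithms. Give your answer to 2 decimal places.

Total N = 1+1+1+1+1+2 = 7, so the proportions are 0.1429, 0.1429, 0.1429, 0.1429, 0.1429, 0.2857 (working shown to 4 dp, full precision carried).
Each pᵢ ln pᵢ term: 0.1429×(-1.9459)=-0.2780, 0.1429×(-1.9459)=-0.2780, 0.1429×(-1.9459)=-0.2780, 0.1429×(-1.9459)=-0.2780, 0.1429×(-1.9459)=-0.2780, 0.2857×(-1.2528)=-0.3579.
Sum = -1.7479, so H' = 1.75.

1.75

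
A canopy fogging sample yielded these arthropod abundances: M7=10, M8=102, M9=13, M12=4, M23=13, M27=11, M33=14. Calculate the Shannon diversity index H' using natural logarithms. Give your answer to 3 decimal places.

1.344

Total N = 10+102+13+4+13+11+14 = 167, so the proportions are 0.05988, 0.61078, 0.07784, 0.02395, 0.07784, 0.06587, 0.08383 (working shown to 5 dp, full precision carried).
Each pᵢ ln pᵢ term: 0.05988×(-2.81541)=-0.16859, 0.61078×(-0.49302)=-0.30113, 0.07784×(-2.55304)=-0.19874, 0.02395×(-3.73170)=-0.08938, 0.07784×(-2.55304)=-0.19874, 0.06587×(-2.72010)=-0.17917, 0.08383×(-2.47894)=-0.20782.
Sum = -1.34356, so H' = 1.344.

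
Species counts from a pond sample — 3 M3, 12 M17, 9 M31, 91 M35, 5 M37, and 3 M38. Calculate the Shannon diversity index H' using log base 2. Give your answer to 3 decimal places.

Total N = 3+12+9+91+5+3 = 123, so the proportions are 0.02439, 0.09756, 0.07317, 0.73984, 0.04065, 0.02439 (working shown to 5 dp, full precision carried).
Each pᵢ log₂ pᵢ term: 0.02439×(-5.35755)=-0.13067, 0.09756×(-3.35755)=-0.32757, 0.07317×(-3.77259)=-0.27604, 0.73984×(-0.43472)=-0.32162, 0.04065×(-4.62059)=-0.18783, 0.02439×(-5.35755)=-0.13067.
Sum = -1.37440, so H' = 1.374.

1.374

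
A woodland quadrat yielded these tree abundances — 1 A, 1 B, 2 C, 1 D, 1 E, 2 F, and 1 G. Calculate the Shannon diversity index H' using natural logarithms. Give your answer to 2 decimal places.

Total N = 1+1+2+1+1+2+1 = 9, so the proportions are 0.1111, 0.1111, 0.2222, 0.1111, 0.1111, 0.2222, 0.1111 (working shown to 4 dp, full precision carried).
Each pᵢ ln pᵢ term: 0.1111×(-2.1972)=-0.2441, 0.1111×(-2.1972)=-0.2441, 0.2222×(-1.5041)=-0.3342, 0.1111×(-2.1972)=-0.2441, 0.1111×(-2.1972)=-0.2441, 0.2222×(-1.5041)=-0.3342, 0.1111×(-2.1972)=-0.2441.
Sum = -1.8892, so H' = 1.89.

1.89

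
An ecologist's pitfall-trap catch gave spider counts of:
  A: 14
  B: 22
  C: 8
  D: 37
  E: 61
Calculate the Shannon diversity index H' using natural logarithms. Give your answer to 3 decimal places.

1.393

Total N = 14+22+8+37+61 = 142, so the proportions are 0.09859, 0.15493, 0.05634, 0.26056, 0.42958 (working shown to 5 dp, full precision carried).
Each pᵢ ln pᵢ term: 0.09859×(-2.31677)=-0.22841, 0.15493×(-1.86478)=-0.28891, 0.05634×(-2.87639)=-0.16205, 0.26056×(-1.34491)=-0.35043, 0.42958×(-0.84495)=-0.36297.
Sum = -1.39278, so H' = 1.393.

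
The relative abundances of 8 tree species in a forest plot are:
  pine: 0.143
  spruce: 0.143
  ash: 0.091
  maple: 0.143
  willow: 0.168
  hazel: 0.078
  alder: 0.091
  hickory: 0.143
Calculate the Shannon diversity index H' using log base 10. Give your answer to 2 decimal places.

0.89

Each pᵢ log₁₀ pᵢ term (working shown to 4 dp, full precision carried): 0.143×(-0.8447)=-0.1208, 0.143×(-0.8447)=-0.1208, 0.091×(-1.0410)=-0.0947, 0.143×(-0.8447)=-0.1208, 0.168×(-0.7747)=-0.1301, 0.078×(-1.1079)=-0.0864, 0.091×(-1.0410)=-0.0947, 0.143×(-0.8447)=-0.1208.
Sum = -0.8892, so H' = 0.89.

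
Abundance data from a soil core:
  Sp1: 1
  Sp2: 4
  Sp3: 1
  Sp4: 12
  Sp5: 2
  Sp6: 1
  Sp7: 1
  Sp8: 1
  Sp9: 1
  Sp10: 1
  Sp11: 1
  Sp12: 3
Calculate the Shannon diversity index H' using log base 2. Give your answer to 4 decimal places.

Total N = 1+4+1+12+2+1+1+1+1+1+1+3 = 29, so the proportions are 0.034483, 0.137931, 0.034483, 0.413793, 0.068966, 0.034483, 0.034483, 0.034483, 0.034483, 0.034483, 0.034483, 0.103448 (working shown to 6 dp, full precision carried).
Each pᵢ log₂ pᵢ term: 0.034483×(-4.857981)=-0.167517, 0.137931×(-2.857981)=-0.394204, 0.034483×(-4.857981)=-0.167517, 0.413793×(-1.273018)=-0.526766, 0.068966×(-3.857981)=-0.266068, 0.034483×(-4.857981)=-0.167517, 0.034483×(-4.857981)=-0.167517, 0.034483×(-4.857981)=-0.167517, 0.034483×(-4.857981)=-0.167517, 0.034483×(-4.857981)=-0.167517, 0.034483×(-4.857981)=-0.167517, 0.103448×(-3.273018)=-0.338588.
Sum = -2.865759, so H' = 2.8658.

2.8658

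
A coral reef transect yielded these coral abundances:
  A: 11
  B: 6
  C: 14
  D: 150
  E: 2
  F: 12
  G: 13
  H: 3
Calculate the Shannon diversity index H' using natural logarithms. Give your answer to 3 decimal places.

Total N = 11+6+14+150+2+12+13+3 = 211, so the proportions are 0.05213, 0.02844, 0.06635, 0.7109, 0.00948, 0.05687, 0.06161, 0.01422 (working shown to 5 dp, full precision carried).
Each pᵢ ln pᵢ term: 0.05213×(-2.95396)=-0.15400, 0.02844×(-3.56010)=-0.10124, 0.06635×(-2.71280)=-0.18000, 0.7109×(-0.34122)=-0.24258, 0.00948×(-4.65871)=-0.04416, 0.05687×(-2.86695)=-0.16305, 0.06161×(-2.78691)=-0.17171, 0.01422×(-4.25325)=-0.06047.
Sum = -1.11719, so H' = 1.117.

1.117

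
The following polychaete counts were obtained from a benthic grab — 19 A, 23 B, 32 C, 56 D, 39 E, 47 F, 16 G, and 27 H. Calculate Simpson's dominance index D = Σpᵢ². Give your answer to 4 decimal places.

0.1456

Total N = 19+23+32+56+39+47+16+27 = 259, so the proportions are 0.073359, 0.088803, 0.123552, 0.216216, 0.150579, 0.181467, 0.061776, 0.104247 (working shown to 6 dp, full precision carried).
D = 0.073359² + 0.088803² + 0.123552² + 0.216216² + 0.150579² + 0.181467² + 0.061776² + 0.104247² = 0.005382 + 0.007886 + 0.015265 + 0.046749 + 0.022674 + 0.032930 + 0.003816 + 0.010867 = 0.145570.
To 4 decimal places, D = 0.1456.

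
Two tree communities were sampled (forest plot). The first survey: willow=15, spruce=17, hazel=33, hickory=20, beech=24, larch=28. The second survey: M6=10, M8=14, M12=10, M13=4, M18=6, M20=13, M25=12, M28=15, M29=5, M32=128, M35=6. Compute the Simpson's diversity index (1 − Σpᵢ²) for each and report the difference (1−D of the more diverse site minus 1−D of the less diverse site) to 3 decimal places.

The first survey: N=137, proportions 0.10949, 0.12409, 0.24088, 0.14599, 0.17518, 0.20438, giving 1−D = 0.82082 (working shown to 5 dp, full precision carried).
The second survey: N=223, proportions 0.04484, 0.06278, 0.04484, 0.01794, 0.02691, 0.0583, 0.05381, 0.06726, 0.02242, 0.57399, 0.02691, giving 1−D = 0.64948.
Difference = |0.82082 − 0.64948| = 0.17134, i.e. 0.171 to 3 decimal places.

0.171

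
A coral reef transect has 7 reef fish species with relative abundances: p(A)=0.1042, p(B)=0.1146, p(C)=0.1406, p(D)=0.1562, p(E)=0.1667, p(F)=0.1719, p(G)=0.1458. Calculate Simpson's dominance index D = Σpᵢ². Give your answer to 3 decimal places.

0.147

D = 0.1042² + 0.1146² + 0.1406² + 0.1562² + 0.1667² + 0.1719² + 0.1458² = 0.01086 + 0.01313 + 0.01977 + 0.02440 + 0.02779 + 0.02955 + 0.02126 = 0.14675 (working shown to 5 dp, full precision carried).
To 3 decimal places, D = 0.147.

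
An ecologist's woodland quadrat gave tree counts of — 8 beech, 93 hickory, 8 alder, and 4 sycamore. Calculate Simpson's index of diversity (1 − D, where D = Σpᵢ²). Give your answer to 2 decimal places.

0.31

Total N = 8+93+8+4 = 113, so the proportions are 0.0708, 0.823, 0.0708, 0.0354 (working shown to 4 dp, full precision carried).
D = 0.0708² + 0.823² + 0.0708² + 0.0354² = 0.0050 + 0.6773 + 0.0050 + 0.0013 = 0.6886.
So 1 − D = 0.3114, i.e. 0.31 to 2 decimal places.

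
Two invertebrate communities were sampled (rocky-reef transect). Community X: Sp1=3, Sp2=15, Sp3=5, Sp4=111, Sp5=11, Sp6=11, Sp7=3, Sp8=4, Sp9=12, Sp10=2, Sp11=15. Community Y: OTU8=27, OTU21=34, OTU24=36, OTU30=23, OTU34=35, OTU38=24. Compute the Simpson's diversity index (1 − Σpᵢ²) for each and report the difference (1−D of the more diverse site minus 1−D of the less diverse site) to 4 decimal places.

0.1866

Community X: N=192, proportions 0.015625, 0.078125, 0.026042, 0.578125, 0.057292, 0.057292, 0.015625, 0.020833, 0.0625, 0.010417, 0.078125, giving 1−D = 0.641385 (working shown to 6 dp, full precision carried).
Community Y: N=179, proportions 0.150838, 0.189944, 0.201117, 0.128492, 0.195531, 0.134078, giving 1−D = 0.828002.
Difference = |0.641385 − 0.828002| = 0.186617, i.e. 0.1866 to 4 decimal places.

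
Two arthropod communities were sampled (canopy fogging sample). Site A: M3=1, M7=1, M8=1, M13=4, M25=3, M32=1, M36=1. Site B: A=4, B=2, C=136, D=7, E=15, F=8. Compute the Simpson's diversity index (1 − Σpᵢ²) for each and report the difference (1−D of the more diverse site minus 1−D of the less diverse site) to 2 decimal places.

Site A: N=12, proportions 0.0833, 0.0833, 0.0833, 0.3333, 0.25, 0.0833, 0.0833, giving 1−D = 0.7917 (working shown to 4 dp, full precision carried).
Site B: N=172, proportions 0.0233, 0.0116, 0.7907, 0.0407, 0.0872, 0.0465, giving 1−D = 0.3627.
Difference = |0.7917 − 0.3627| = 0.4290, i.e. 0.43 to 2 decimal places.

0.43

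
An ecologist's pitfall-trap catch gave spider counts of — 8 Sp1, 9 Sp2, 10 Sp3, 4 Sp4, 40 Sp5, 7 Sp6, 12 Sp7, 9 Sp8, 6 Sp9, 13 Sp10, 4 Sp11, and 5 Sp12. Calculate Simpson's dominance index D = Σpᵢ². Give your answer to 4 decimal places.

0.1476

Total N = 8+9+10+4+40+7+12+9+6+13+4+5 = 127, so the proportions are 0.062992, 0.070866, 0.07874, 0.031496, 0.314961, 0.055118, 0.094488, 0.070866, 0.047244, 0.102362, 0.031496, 0.03937 (working shown to 6 dp, full precision carried).
D = 0.062992² + 0.070866² + 0.07874² + 0.031496² + 0.314961² + 0.055118² + 0.094488² + 0.070866² + 0.047244² + 0.102362² + 0.031496² + 0.03937² = 0.003968 + 0.005022 + 0.006200 + 0.000992 + 0.099200 + 0.003038 + 0.008928 + 0.005022 + 0.002232 + 0.010478 + 0.000992 + 0.001550 = 0.147622.
To 4 decimal places, D = 0.1476.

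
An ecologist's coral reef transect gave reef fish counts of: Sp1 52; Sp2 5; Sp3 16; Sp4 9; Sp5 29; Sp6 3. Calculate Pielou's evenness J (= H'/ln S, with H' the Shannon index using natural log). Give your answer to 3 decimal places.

Total N = 52+5+16+9+29+3 = 114, so the proportions are 0.45614, 0.04386, 0.14035, 0.07895, 0.25439, 0.02632 (working shown to 5 dp, full precision carried).
H' = −Σ pᵢ ln pᵢ = −((-0.35805) + (-0.13714) + (-0.27559) + (-0.20045) + (-0.34823) + (-0.09573)) = 1.41518.
With S = 6 species, ln S = 1.79176, so J = 1.41518/1.79176 = 0.78983, i.e. 0.790 to 3 decimal places.

0.790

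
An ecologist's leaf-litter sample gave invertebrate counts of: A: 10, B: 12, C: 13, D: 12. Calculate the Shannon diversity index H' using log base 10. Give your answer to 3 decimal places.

0.600

Total N = 10+12+13+12 = 47, so the proportions are 0.21277, 0.25532, 0.2766, 0.25532 (working shown to 5 dp, full precision carried).
Each pᵢ log₁₀ pᵢ term: 0.21277×(-0.67210)=-0.14300, 0.25532×(-0.59292)=-0.15138, 0.2766×(-0.55815)=-0.15438, 0.25532×(-0.59292)=-0.15138.
Sum = -0.60015, so H' = 0.600.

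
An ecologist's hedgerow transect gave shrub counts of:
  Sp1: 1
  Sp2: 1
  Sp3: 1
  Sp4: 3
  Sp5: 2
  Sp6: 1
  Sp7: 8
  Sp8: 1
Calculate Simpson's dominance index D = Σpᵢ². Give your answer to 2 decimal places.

Total N = 1+1+1+3+2+1+8+1 = 18, so the proportions are 0.0556, 0.0556, 0.0556, 0.1667, 0.1111, 0.0556, 0.4444, 0.0556 (working shown to 4 dp, full precision carried).
D = 0.0556² + 0.0556² + 0.0556² + 0.1667² + 0.1111² + 0.0556² + 0.4444² + 0.0556² = 0.0031 + 0.0031 + 0.0031 + 0.0278 + 0.0123 + 0.0031 + 0.1975 + 0.0031 = 0.2531.
To 2 decimal places, D = 0.25.

0.25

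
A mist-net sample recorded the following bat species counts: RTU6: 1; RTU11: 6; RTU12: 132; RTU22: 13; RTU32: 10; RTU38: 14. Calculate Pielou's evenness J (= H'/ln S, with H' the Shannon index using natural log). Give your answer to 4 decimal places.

Total N = 1+6+132+13+10+14 = 176, so the proportions are 0.005682, 0.034091, 0.75, 0.073864, 0.056818, 0.079545 (working shown to 6 dp, full precision carried).
H' = −Σ pᵢ ln pᵢ = −((-0.029378) + (-0.115184) + (-0.215762) + (-0.192454) + (-0.162949) + (-0.201363)) = 0.917090.
With S = 6 species, ln S = 1.791759, so J = 0.917090/1.791759 = 0.511837, i.e. 0.5118 to 4 decimal places.

0.5118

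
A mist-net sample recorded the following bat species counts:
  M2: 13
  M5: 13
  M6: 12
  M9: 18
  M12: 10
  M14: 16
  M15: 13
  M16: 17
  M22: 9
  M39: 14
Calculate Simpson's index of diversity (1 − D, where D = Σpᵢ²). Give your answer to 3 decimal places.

Total N = 13+13+12+18+10+16+13+17+9+14 = 135, so the proportions are 0.0963, 0.0963, 0.08889, 0.13333, 0.07407, 0.11852, 0.0963, 0.12593, 0.06667, 0.1037 (working shown to 5 dp, full precision carried).
D = 0.0963² + 0.0963² + 0.08889² + 0.13333² + 0.07407² + 0.11852² + 0.0963² + 0.12593² + 0.06667² + 0.1037² = 0.00927 + 0.00927 + 0.00790 + 0.01778 + 0.00549 + 0.01405 + 0.00927 + 0.01586 + 0.00444 + 0.01075 = 0.10409.
So 1 − D = 0.89591, i.e. 0.896 to 3 decimal places.

0.896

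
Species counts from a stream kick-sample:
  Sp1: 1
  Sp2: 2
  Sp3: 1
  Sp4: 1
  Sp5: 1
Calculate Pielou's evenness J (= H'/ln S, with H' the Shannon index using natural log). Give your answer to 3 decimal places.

Total N = 1+2+1+1+1 = 6, so the proportions are 0.16667, 0.33333, 0.16667, 0.16667, 0.16667 (working shown to 5 dp, full precision carried).
H' = −Σ pᵢ ln pᵢ = −((-0.29863) + (-0.36620) + (-0.29863) + (-0.29863) + (-0.29863)) = 1.56071.
With S = 5 species, ln S = 1.60944, so J = 1.56071/1.60944 = 0.96972, i.e. 0.970 to 3 decimal places.

0.970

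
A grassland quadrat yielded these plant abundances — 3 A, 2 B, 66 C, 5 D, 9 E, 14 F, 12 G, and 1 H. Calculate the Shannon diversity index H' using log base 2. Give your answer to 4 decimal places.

Total N = 3+2+66+5+9+14+12+1 = 112, so the proportions are 0.026786, 0.017857, 0.589286, 0.044643, 0.080357, 0.125, 0.107143, 0.008929 (working shown to 6 dp, full precision carried).
Each pᵢ log₂ pᵢ term: 0.026786×(-5.222392)=-0.139886, 0.017857×(-5.807355)=-0.103703, 0.589286×(-0.762961)=-0.449602, 0.044643×(-4.485427)=-0.200242, 0.080357×(-3.637430)=-0.292293, 0.125×(-3.000000)=-0.375000, 0.107143×(-3.222392)=-0.345256, 0.008929×(-6.807355)=-0.060780.
Sum = -1.966762, so H' = 1.9668.

1.9668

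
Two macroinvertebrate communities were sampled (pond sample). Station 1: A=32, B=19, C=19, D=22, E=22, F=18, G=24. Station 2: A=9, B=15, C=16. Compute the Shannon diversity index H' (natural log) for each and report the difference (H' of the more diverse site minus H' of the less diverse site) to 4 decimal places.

Station 1: N=156, proportions 0.2051282, 0.1217949, 0.1217949, 0.1410256, 0.1410256, 0.1153846, 0.1538462, giving H' = 1.9274324 (working shown to 7 dp, full precision carried).
Station 2: N=40, proportions 0.225, 0.375, 0.4, giving H' = 1.0699496.
Difference = |1.9274324 − 1.0699496| = 0.8574828, i.e. 0.8575 to 4 decimal places.

0.8575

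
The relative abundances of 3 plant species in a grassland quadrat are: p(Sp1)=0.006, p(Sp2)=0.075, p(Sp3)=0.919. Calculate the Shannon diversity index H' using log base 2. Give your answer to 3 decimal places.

Each pᵢ log₂ pᵢ term (working shown to 5 dp, full precision carried): 0.006×(-7.38082)=-0.04428, 0.075×(-3.73697)=-0.28027, 0.919×(-0.12186)=-0.11199.
Sum = -0.43655, so H' = 0.437.

0.437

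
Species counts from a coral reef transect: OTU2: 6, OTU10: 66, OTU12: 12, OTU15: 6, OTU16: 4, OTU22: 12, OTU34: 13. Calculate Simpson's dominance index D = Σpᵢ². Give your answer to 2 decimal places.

0.35

Total N = 6+66+12+6+4+12+13 = 119, so the proportions are 0.0504, 0.5546, 0.1008, 0.0504, 0.0336, 0.1008, 0.1092 (working shown to 4 dp, full precision carried).
D = 0.0504² + 0.5546² + 0.1008² + 0.0504² + 0.0336² + 0.1008² + 0.1092² = 0.0025 + 0.3076 + 0.0102 + 0.0025 + 0.0011 + 0.0102 + 0.0119 = 0.3461.
To 2 decimal places, D = 0.35.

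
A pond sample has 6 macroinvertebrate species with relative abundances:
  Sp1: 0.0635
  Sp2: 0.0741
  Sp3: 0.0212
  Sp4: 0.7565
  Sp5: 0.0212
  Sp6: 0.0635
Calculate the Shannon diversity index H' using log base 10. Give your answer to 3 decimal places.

0.398

Each pᵢ log₁₀ pᵢ term (working shown to 5 dp, full precision carried): 0.0635×(-1.19723)=-0.07602, 0.0741×(-1.13018)=-0.08375, 0.0212×(-1.67366)=-0.03548, 0.7565×(-0.12119)=-0.09168, 0.0212×(-1.67366)=-0.03548, 0.0635×(-1.19723)=-0.07602.
Sum = -0.39844, so H' = 0.398.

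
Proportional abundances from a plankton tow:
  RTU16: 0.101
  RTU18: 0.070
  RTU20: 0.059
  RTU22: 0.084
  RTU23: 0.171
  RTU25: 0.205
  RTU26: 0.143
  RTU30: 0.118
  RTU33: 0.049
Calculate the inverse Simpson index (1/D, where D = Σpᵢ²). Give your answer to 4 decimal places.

D = 0.101² + 0.07² + 0.059² + 0.084² + 0.171² + 0.205² + 0.143² + 0.118² + 0.049² = 0.01020100 + 0.00490000 + 0.00348100 + 0.00705600 + 0.02924100 + 0.04202500 + 0.02044900 + 0.01392400 + 0.00240100 = 0.13367800 (working shown to 8 dp, full precision carried).
So 1/D = 7.480662, i.e. 7.4807 to 4 decimal places.

7.4807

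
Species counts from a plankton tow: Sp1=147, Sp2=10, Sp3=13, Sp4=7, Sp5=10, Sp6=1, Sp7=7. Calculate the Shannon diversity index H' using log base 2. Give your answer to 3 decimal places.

Total N = 147+10+13+7+10+1+7 = 195, so the proportions are 0.75385, 0.05128, 0.06667, 0.0359, 0.05128, 0.00513, 0.0359 (working shown to 5 dp, full precision carried).
Each pᵢ log₂ pᵢ term: 0.75385×(-0.40766)=-0.30731, 0.05128×(-4.28540)=-0.21976, 0.06667×(-3.90689)=-0.26046, 0.0359×(-4.79998)=-0.17231, 0.05128×(-4.28540)=-0.21976, 0.00513×(-7.60733)=-0.03901, 0.0359×(-4.79998)=-0.17231.
Sum = -1.39092, so H' = 1.391.

1.391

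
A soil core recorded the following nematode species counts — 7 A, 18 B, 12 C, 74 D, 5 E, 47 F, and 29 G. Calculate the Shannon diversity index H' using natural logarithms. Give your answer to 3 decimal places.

1.608

Total N = 7+18+12+74+5+47+29 = 192, so the proportions are 0.03646, 0.09375, 0.0625, 0.38542, 0.02604, 0.24479, 0.15104 (working shown to 5 dp, full precision carried).
Each pᵢ ln pᵢ term: 0.03646×(-3.31159)=-0.12073, 0.09375×(-2.36712)=-0.22192, 0.0625×(-2.77259)=-0.17329, 0.38542×(-0.95343)=-0.36747, 0.02604×(-3.64806)=-0.09500, 0.24479×(-1.40735)=-0.34451, 0.15104×(-1.89020)=-0.28550.
Sum = -1.60841, so H' = 1.608.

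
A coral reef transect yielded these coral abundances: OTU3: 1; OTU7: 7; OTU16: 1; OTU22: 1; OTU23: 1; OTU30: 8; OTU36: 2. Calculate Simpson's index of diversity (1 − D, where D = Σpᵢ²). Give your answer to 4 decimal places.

0.7256

Total N = 1+7+1+1+1+8+2 = 21, so the proportions are 0.047619, 0.333333, 0.047619, 0.047619, 0.047619, 0.380952, 0.095238 (working shown to 6 dp, full precision carried).
D = 0.047619² + 0.333333² + 0.047619² + 0.047619² + 0.047619² + 0.380952² + 0.095238² = 0.002268 + 0.111111 + 0.002268 + 0.002268 + 0.002268 + 0.145125 + 0.009070 = 0.274376.
So 1 − D = 0.725624, i.e. 0.7256 to 4 decimal places.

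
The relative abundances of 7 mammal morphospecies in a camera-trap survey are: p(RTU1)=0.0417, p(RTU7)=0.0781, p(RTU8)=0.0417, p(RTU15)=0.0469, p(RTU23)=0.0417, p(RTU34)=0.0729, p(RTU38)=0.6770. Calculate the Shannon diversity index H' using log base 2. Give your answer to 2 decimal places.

1.72

Each pᵢ log₂ pᵢ term (working shown to 4 dp, full precision carried): 0.0417×(-4.5838)=-0.1911, 0.0781×(-3.6785)=-0.2873, 0.0417×(-4.5838)=-0.1911, 0.0469×(-4.4143)=-0.2070, 0.0417×(-4.5838)=-0.1911, 0.0729×(-3.7779)=-0.2754, 0.677×(-0.5628)=-0.3810.
Sum = -1.7242, so H' = 1.72.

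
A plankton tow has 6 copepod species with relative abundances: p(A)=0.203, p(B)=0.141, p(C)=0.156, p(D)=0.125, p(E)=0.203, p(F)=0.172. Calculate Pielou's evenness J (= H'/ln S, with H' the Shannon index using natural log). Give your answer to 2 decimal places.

0.99

H' = −Σ pᵢ ln pᵢ = −((-0.3237) + (-0.2762) + (-0.2898) + (-0.2599) + (-0.3237) + (-0.3028)) = 1.7761 (working shown to 4 dp, full precision carried).
With S = 6 species, ln S = 1.7918, so J = 1.7761/1.7918 = 0.9913, i.e. 0.99 to 2 decimal places.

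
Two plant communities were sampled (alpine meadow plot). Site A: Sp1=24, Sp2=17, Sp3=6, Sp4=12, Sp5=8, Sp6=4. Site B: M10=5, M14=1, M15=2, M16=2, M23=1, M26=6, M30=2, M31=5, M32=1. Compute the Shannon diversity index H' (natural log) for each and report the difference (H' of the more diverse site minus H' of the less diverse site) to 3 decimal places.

0.352

Site A: N=71, proportions 0.33803, 0.23944, 0.08451, 0.16901, 0.11268, 0.05634, giving H' = 1.62623 (working shown to 5 dp, full precision carried).
Site B: N=25, proportions 0.2, 0.04, 0.08, 0.08, 0.04, 0.24, 0.08, 0.2, 0.04, giving H' = 1.97872.
Difference = |1.62623 − 1.97872| = 0.35249, i.e. 0.352 to 3 decimal places.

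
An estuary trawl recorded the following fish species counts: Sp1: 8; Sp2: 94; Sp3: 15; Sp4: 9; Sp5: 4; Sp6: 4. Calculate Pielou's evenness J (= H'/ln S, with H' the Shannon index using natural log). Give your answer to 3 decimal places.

Total N = 8+94+15+9+4+4 = 134, so the proportions are 0.0597, 0.70149, 0.11194, 0.06716, 0.02985, 0.02985 (working shown to 5 dp, full precision carried).
H' = −Σ pᵢ ln pᵢ = −((-0.16826) + (-0.24871) + (-0.24513) + (-0.18138) + (-0.10482) + (-0.10482)) = 1.05313.
With S = 6 species, ln S = 1.79176, so J = 1.05313/1.79176 = 0.58776, i.e. 0.588 to 3 decimal places.

0.588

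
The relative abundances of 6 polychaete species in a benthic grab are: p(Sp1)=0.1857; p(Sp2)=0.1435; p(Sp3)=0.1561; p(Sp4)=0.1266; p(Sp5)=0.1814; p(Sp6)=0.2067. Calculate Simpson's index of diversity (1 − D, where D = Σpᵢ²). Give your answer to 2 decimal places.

D = 0.1857² + 0.1435² + 0.1561² + 0.1266² + 0.1814² + 0.2067² = 0.0345 + 0.0206 + 0.0244 + 0.0160 + 0.0329 + 0.0427 = 0.1711 (working shown to 4 dp, full precision carried).
So 1 − D = 0.8289, i.e. 0.83 to 2 decimal places.

0.83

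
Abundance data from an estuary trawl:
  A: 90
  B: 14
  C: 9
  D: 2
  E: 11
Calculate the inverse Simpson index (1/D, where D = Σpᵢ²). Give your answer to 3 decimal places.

Total N = 90+14+9+2+11 = 126, so the proportions are 0.714286, 0.111111, 0.071429, 0.015873, 0.087302 (working shown to 6 dp, full precision carried).
D = 0.714286² + 0.111111² + 0.071429² + 0.015873² + 0.087302² = 0.510204 + 0.012346 + 0.005102 + 0.000252 + 0.007622 = 0.535525.
So 1/D = 1.86733, i.e. 1.867 to 3 decimal places.

1.867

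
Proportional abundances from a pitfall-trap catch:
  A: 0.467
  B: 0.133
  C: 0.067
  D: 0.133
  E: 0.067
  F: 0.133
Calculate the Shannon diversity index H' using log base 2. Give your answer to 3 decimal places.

Each pᵢ log₂ pᵢ term (working shown to 5 dp, full precision carried): 0.467×(-1.09851)=-0.51300, 0.133×(-2.91050)=-0.38710, 0.067×(-3.89970)=-0.26128, 0.133×(-2.91050)=-0.38710, 0.067×(-3.89970)=-0.26128, 0.133×(-2.91050)=-0.38710.
Sum = -2.19685, so H' = 2.197.

2.197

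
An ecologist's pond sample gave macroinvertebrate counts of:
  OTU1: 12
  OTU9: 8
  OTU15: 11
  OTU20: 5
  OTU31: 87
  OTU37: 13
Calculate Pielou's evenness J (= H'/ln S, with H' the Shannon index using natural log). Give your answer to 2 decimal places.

0.68

Total N = 12+8+11+5+87+13 = 136, so the proportions are 0.0882, 0.0588, 0.0809, 0.0368, 0.6397, 0.0956 (working shown to 4 dp, full precision carried).
H' = −Σ pᵢ ln pᵢ = −((-0.2142) + (-0.1667) + (-0.2034) + (-0.1214) + (-0.2858) + (-0.2244)) = 1.2159.
With S = 6 species, ln S = 1.7918, so J = 1.2159/1.7918 = 0.6786, i.e. 0.68 to 2 decimal places.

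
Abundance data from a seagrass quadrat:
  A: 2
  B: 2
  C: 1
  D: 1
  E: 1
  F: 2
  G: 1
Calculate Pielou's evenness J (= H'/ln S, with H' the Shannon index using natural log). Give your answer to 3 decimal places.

0.970

Total N = 2+2+1+1+1+2+1 = 10, so the proportions are 0.2, 0.2, 0.1, 0.1, 0.1, 0.2, 0.1 (working shown to 5 dp, full precision carried).
H' = −Σ pᵢ ln pᵢ = −((-0.32189) + (-0.32189) + (-0.23026) + (-0.23026) + (-0.23026) + (-0.32189) + (-0.23026)) = 1.88670.
With S = 7 species, ln S = 1.94591, so J = 1.88670/1.94591 = 0.96957, i.e. 0.970 to 3 decimal places.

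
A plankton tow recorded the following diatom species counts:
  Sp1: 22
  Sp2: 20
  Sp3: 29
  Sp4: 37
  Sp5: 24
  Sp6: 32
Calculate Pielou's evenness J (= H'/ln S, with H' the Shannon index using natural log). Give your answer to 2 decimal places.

0.99

Total N = 22+20+29+37+24+32 = 164, so the proportions are 0.1341, 0.122, 0.1768, 0.2256, 0.1463, 0.1951 (working shown to 4 dp, full precision carried).
H' = −Σ pᵢ ln pᵢ = −((-0.2695) + (-0.2566) + (-0.3064) + (-0.3359) + (-0.2812) + (-0.3189)) = 1.7685.
With S = 6 species, ln S = 1.7918, so J = 1.7685/1.7918 = 0.9870, i.e. 0.99 to 2 decimal places.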